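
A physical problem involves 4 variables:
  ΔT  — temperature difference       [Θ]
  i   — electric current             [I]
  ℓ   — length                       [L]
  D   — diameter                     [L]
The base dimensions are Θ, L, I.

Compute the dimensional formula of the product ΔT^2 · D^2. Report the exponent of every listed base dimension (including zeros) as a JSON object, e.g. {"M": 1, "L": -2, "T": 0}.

Write exponents as rows Θ,L,I / cols ΔT,i,ℓ,D:
  Θ: [ 1  0  0  0]
  L: [ 0  0  1  1]
  I: [ 0  1  0  0]
  [Θ]: (2)·1+(2)·0 = 2
  [L]: (2)·0+(2)·1 = 2
  [I]: (2)·0+(2)·0 = 0
⇒ Θ^2 L^2

{"Θ": 2, "L": 2, "I": 0}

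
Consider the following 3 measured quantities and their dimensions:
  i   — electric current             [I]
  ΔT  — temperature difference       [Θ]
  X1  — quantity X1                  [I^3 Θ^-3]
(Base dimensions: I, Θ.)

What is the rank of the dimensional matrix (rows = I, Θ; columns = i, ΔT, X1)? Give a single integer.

Dimensional matrix (I×Θ by i×ΔT×X1):
  I: [ 1  0  3]
  Θ: [ 0  1 -3]
Echelon form has 2 nonzero rows (pivots: i,ΔT)

2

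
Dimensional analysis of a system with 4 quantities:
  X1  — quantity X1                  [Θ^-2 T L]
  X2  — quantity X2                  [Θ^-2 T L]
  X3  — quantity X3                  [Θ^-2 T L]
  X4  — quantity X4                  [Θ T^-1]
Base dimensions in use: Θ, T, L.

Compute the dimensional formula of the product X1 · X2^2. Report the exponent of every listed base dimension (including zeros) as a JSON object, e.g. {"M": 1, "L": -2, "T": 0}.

Exponent matrix [Θ,T,L] × [X1,X2,X3,X4]:
  Θ: [-2 -2 -2  1]
  T: [ 1  1  1 -1]
  L: [ 1  1  1  0]
  [Θ]: (1)·-2+(2)·-2 = -6
  [T]: (1)·1+(2)·1 = 3
  [L]: (1)·1+(2)·1 = 3
⇒ Θ^-6 T^3 L^3

{"Θ": -6, "T": 3, "L": 3}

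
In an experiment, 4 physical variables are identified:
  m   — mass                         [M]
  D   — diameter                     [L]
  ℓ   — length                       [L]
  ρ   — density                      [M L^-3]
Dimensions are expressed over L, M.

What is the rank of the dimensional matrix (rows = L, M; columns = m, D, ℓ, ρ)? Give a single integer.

Exponent matrix [L,M] × [m,D,ℓ,ρ]:
  L: [ 0  1  1 -3]
  M: [ 1  0  0  1]
Row reduction gives pivot columns m,D; rank = 2

2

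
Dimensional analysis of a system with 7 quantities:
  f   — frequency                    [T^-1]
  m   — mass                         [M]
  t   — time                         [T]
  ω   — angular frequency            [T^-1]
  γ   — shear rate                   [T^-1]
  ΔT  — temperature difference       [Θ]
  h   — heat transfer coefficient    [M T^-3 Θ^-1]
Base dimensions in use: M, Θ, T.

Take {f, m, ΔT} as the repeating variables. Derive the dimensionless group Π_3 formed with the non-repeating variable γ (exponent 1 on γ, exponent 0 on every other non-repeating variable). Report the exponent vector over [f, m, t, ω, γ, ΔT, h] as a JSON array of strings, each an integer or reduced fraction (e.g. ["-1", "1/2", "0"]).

Dimensional matrix (M×Θ×T by f×m×t×ω×γ×ΔT×h):
  M: [ 0  1  0  0  0  0  1]
  Θ: [ 0  0  0  0  0  1 -1]
  T: [-1  0  1 -1 -1  0 -3]
RREF → pivots at {f,m,ΔT} ⇒ r = 3
Pivot set = {f,m,ΔT}, free = {t,ω,γ,h}
RREF:
  r0: [   1    0   -1    1    1    0    3]
  r1: [   0    1    0    0    0    0    1]
  r2: [   0    0    0    0    0    1   -1]
Fix exponent of γ at 1, t at 0, ω at 0, h at 0; solve each RREF row for its pivot's exponent:
  r0: exp(f) + (1)·1 = 0 ⇒ exp(f) = -1
  r1: exp(m) + (0)·1 = 0 ⇒ exp(m) = 0
  r2: exp(ΔT) + (0)·1 = 0 ⇒ exp(ΔT) = 0
Π_3 = f^-1 · γ

["-1", "0", "0", "0", "1", "0", "0"]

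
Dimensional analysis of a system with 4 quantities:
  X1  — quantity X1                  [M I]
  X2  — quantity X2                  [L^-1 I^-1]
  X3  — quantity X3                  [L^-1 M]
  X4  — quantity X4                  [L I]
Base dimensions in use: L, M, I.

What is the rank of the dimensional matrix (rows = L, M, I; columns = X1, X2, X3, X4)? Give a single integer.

2

Dimensional matrix (L×M×I by X1×X2×X3×X4):
  L: [ 0 -1 -1  1]
  M: [ 1  0  1  0]
  I: [ 1 -1  0  1]
Row reduction gives pivot columns X1,X2; rank = 2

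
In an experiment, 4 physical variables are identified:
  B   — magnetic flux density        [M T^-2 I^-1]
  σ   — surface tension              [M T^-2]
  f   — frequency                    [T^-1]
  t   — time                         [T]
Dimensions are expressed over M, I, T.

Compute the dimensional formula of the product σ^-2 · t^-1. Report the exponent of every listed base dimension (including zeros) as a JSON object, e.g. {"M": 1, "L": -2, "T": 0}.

Exponent matrix [M,I,T] × [B,σ,f,t]:
  M: [ 1  1  0  0]
  I: [-1  0  0  0]
  T: [-2 -2 -1  1]
  [M]: (-2)·1+(-1)·0 = -2
  [I]: (-2)·0+(-1)·0 = 0
  [T]: (-2)·-2+(-1)·1 = 3
⇒ M^-2 T^3

{"M": -2, "I": 0, "T": 3}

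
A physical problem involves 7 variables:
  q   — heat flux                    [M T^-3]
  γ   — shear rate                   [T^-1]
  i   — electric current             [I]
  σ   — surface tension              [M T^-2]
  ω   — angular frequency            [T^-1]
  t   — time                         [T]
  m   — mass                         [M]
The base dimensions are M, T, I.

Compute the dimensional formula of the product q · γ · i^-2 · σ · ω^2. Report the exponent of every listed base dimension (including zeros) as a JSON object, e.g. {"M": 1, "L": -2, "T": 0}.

Exponent matrix [M,T,I] × [q,γ,i,σ,ω,t,m]:
  M: [ 1  0  0  1  0  0  1]
  T: [-3 -1  0 -2 -1  1  0]
  I: [ 0  0  1  0  0  0  0]
  [M]: (1)·1+(1)·0+(-2)·0+(1)·1+(2)·0 = 2
  [T]: (1)·-3+(1)·-1+(-2)·0+(1)·-2+(2)·-1 = -8
  [I]: (1)·0+(1)·0+(-2)·1+(1)·0+(2)·0 = -2
⇒ M^2 T^-8 I^-2

{"M": 2, "T": -8, "I": -2}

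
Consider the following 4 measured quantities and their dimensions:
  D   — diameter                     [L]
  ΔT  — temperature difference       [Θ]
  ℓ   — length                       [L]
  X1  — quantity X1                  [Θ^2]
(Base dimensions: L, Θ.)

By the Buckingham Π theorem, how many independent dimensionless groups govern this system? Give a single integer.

Exponent matrix [L,Θ] × [D,ΔT,ℓ,X1]:
  L: [ 1  0  1  0]
  Θ: [ 0  1  0  2]
Echelon form has 2 nonzero rows (pivots: D,ΔT)
4 vars − rank 2 = 2 Π groups

2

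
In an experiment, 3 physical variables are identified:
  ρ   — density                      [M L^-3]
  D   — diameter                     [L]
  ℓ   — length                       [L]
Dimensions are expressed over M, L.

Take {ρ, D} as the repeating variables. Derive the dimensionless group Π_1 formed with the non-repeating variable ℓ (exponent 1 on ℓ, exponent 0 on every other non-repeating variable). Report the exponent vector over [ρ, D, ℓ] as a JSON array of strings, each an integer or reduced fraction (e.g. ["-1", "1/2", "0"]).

Exponent matrix [M,L] × [ρ,D,ℓ]:
  M: [ 1  0  0]
  L: [-3  1  1]
RREF → pivots at {ρ,D} ⇒ r = 2
Repeat: ρ,D; free: ℓ
RREF:
  r0: [   1    0    0]
  r1: [   0    1    1]
Fix exponent of ℓ at 1; solve each RREF row for its pivot's exponent:
  r0: exp(ρ) + (0)·1 = 0 ⇒ exp(ρ) = 0
  r1: exp(D) + (1)·1 = 0 ⇒ exp(D) = -1
Π_1 = D^-1 · ℓ

["0", "-1", "1"]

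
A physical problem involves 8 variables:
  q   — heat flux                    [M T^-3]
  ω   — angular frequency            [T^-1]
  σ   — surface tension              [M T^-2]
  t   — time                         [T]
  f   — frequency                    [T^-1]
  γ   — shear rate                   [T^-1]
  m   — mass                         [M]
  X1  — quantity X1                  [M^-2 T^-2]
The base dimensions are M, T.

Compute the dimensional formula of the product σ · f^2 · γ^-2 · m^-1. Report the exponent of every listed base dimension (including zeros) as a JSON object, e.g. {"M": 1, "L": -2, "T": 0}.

{"M": 0, "T": -2}

Write exponents as rows M,T / cols q,ω,σ,t,f,γ,m,X1:
  M: [ 1  0  1  0  0  0  1 -2]
  T: [-3 -1 -2  1 -1 -1  0 -2]
  [M]: (1)·1+(2)·0+(-2)·0+(-1)·1 = 0
  [T]: (1)·-2+(2)·-1+(-2)·-1+(-1)·0 = -2
⇒ T^-2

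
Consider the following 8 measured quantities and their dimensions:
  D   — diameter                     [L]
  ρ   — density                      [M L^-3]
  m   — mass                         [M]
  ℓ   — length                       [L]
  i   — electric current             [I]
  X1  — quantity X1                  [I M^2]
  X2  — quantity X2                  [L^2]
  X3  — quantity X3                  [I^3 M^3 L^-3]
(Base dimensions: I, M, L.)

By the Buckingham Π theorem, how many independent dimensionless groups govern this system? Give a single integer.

Dimensional matrix (I×M×L by D×ρ×m×ℓ×i×X1×X2×X3):
  I: [ 0  0  0  0  1  1  0  3]
  M: [ 0  1  1  0  0  2  0  3]
  L: [ 1 -3  0  1  0  0  2 -3]
Echelon form has 3 nonzero rows (pivots: D,ρ,i)
8 vars − rank 3 = 5 Π groups

5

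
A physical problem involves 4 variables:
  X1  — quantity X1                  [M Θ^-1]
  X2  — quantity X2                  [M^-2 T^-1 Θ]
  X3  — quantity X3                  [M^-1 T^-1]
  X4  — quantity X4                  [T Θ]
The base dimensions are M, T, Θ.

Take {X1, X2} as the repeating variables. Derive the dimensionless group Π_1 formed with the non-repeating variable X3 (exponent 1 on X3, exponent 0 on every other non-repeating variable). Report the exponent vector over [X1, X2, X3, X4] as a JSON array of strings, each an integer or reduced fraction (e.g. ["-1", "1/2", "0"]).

["-1", "-1", "1", "0"]

Write exponents as rows M,T,Θ / cols X1,X2,X3,X4:
  M: [ 1 -2 -1  0]
  T: [ 0 -1 -1  1]
  Θ: [-1  1  0  1]
Echelon form has 2 nonzero rows (pivots: X1,X2)
Repeat: X1,X2; free: X3,X4
RREF:
  r0: [   1    0    1   -2]
  r1: [   0    1    1   -1]
  r2: [   0    0    0    0]
Fix exponent of X3 at 1, X4 at 0; solve each RREF row for its pivot's exponent:
  r0: exp(X1) + (1)·1 = 0 ⇒ exp(X1) = -1
  r1: exp(X2) + (1)·1 = 0 ⇒ exp(X2) = -1
Π_1 = X1^-1 · X2^-1 · X3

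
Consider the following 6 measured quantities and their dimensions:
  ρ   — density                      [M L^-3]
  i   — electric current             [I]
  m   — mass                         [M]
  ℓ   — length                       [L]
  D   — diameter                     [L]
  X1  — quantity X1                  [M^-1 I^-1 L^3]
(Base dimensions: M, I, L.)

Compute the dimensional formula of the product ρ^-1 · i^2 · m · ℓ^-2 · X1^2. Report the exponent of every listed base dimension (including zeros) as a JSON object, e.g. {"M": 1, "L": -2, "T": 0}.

{"M": -2, "I": 0, "L": 7}

Dimensional matrix (M×I×L by ρ×i×m×ℓ×D×X1):
  M: [ 1  0  1  0  0 -1]
  I: [ 0  1  0  0  0 -1]
  L: [-3  0  0  1  1  3]
  [M]: (-1)·1+(2)·0+(1)·1+(-2)·0+(2)·-1 = -2
  [I]: (-1)·0+(2)·1+(1)·0+(-2)·0+(2)·-1 = 0
  [L]: (-1)·-3+(2)·0+(1)·0+(-2)·1+(2)·3 = 7
⇒ M^-2 L^7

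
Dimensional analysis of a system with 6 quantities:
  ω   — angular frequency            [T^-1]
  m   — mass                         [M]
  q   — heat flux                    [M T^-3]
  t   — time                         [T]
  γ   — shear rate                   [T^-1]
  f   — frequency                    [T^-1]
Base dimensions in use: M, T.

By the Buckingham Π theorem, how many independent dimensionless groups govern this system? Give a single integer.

4

Write exponents as rows M,T / cols ω,m,q,t,γ,f:
  M: [ 0  1  1  0  0  0]
  T: [-1  0 -3  1 -1 -1]
RREF → pivots at {ω,m} ⇒ r = 2
n=6, r=2 ⇒ 4 dimensionless groups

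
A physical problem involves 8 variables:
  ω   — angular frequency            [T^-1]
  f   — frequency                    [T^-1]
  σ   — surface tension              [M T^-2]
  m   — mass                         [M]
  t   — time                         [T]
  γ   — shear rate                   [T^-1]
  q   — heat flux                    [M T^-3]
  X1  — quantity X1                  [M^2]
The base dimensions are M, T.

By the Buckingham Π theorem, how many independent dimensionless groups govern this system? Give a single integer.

Exponent matrix [M,T] × [ω,f,σ,m,t,γ,q,X1]:
  M: [ 0  0  1  1  0  0  1  2]
  T: [-1 -1 -2  0  1 -1 -3  0]
Row reduction gives pivot columns ω,σ; rank = 2
8 vars − rank 2 = 6 Π groups

6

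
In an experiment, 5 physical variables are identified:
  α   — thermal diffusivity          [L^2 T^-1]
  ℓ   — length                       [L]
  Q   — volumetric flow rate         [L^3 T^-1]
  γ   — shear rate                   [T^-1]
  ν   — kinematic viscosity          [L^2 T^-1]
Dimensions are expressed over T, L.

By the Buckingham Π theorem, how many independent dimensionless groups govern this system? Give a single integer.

3

Exponent matrix [T,L] × [α,ℓ,Q,γ,ν]:
  T: [-1  0 -1 -1 -1]
  L: [ 2  1  3  0  2]
RREF → pivots at {α,ℓ} ⇒ r = 2
5 vars − rank 2 = 3 Π groups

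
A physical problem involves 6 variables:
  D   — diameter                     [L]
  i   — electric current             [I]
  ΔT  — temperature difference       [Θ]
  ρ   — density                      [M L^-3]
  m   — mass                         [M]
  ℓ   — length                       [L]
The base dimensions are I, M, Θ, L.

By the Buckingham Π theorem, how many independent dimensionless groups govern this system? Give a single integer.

2

Write exponents as rows I,M,Θ,L / cols D,i,ΔT,ρ,m,ℓ:
  I: [ 0  1  0  0  0  0]
  M: [ 0  0  0  1  1  0]
  Θ: [ 0  0  1  0  0  0]
  L: [ 1  0  0 -3  0  1]
Row reduction gives pivot columns D,i,ΔT,ρ; rank = 4
Π count = n − r = 6 − 4 = 2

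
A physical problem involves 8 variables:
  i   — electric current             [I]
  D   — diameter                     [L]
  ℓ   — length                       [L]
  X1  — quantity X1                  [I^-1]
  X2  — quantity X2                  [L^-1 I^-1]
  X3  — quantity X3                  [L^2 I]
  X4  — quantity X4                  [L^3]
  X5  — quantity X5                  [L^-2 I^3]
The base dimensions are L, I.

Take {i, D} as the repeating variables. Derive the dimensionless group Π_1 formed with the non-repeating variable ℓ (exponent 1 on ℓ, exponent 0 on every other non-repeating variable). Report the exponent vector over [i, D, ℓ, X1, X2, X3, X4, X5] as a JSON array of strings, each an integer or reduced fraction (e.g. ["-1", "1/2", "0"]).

["0", "-1", "1", "0", "0", "0", "0", "0"]

Exponent matrix [L,I] × [i,D,ℓ,X1,X2,X3,X4,X5]:
  L: [ 0  1  1  0 -1  2  3 -2]
  I: [ 1  0  0 -1 -1  1  0  3]
Row reduction gives pivot columns i,D; rank = 2
Repeat: i,D; free: ℓ,X1,X2,X3,X4,X5
RREF:
  r0: [   1    0    0   -1   -1    1    0    3]
  r1: [   0    1    1    0   -1    2    3   -2]
Fix exponent of ℓ at 1, X1 at 0, X2 at 0, X3 at 0, X4 at 0, X5 at 0; solve each RREF row for its pivot's exponent:
  r0: exp(i) + (0)·1 = 0 ⇒ exp(i) = 0
  r1: exp(D) + (1)·1 = 0 ⇒ exp(D) = -1
Π_1 = D^-1 · ℓ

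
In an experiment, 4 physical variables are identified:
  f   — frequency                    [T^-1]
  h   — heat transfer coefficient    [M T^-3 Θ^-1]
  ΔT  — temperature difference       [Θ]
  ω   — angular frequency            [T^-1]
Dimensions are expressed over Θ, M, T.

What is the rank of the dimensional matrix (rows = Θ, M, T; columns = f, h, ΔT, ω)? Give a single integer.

3

Dimensional matrix (Θ×M×T by f×h×ΔT×ω):
  Θ: [ 0 -1  1  0]
  M: [ 0  1  0  0]
  T: [-1 -3  0 -1]
Row reduction gives pivot columns f,h,ΔT; rank = 3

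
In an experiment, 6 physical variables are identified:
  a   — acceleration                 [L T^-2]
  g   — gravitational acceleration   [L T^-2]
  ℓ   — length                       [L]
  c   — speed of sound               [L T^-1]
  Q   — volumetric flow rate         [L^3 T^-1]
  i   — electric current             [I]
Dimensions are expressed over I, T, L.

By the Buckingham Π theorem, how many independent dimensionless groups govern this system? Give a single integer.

3

Write exponents as rows I,T,L / cols a,g,ℓ,c,Q,i:
  I: [ 0  0  0  0  0  1]
  T: [-2 -2  0 -1 -1  0]
  L: [ 1  1  1  1  3  0]
Echelon form has 3 nonzero rows (pivots: a,ℓ,i)
n=6, r=3 ⇒ 3 dimensionless groups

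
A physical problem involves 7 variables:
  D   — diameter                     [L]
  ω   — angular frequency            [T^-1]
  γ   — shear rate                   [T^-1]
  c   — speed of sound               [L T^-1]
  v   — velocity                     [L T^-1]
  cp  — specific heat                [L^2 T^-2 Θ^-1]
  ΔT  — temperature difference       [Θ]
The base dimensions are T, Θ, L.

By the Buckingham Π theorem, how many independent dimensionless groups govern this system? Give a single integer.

Exponent matrix [T,Θ,L] × [D,ω,γ,c,v,cp,ΔT]:
  T: [ 0 -1 -1 -1 -1 -2  0]
  Θ: [ 0  0  0  0  0 -1  1]
  L: [ 1  0  0  1  1  2  0]
Row reduction gives pivot columns D,ω,cp; rank = 3
Π count = n − r = 7 − 3 = 4

4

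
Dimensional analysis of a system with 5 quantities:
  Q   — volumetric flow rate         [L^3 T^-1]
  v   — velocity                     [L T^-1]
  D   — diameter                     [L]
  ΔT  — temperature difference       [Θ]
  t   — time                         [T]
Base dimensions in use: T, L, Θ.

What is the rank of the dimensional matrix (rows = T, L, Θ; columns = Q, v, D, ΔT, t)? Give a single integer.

Write exponents as rows T,L,Θ / cols Q,v,D,ΔT,t:
  T: [-1 -1  0  0  1]
  L: [ 3  1  1  0  0]
  Θ: [ 0  0  0  1  0]
Row reduction gives pivot columns Q,v,ΔT; rank = 3

3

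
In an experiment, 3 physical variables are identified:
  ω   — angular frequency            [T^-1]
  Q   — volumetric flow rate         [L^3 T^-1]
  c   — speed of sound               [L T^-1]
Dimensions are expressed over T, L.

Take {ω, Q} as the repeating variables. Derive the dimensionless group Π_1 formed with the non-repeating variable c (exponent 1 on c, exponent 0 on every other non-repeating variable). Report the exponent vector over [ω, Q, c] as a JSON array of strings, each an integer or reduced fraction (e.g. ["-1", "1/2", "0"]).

Dimensional matrix (T×L by ω×Q×c):
  T: [-1 -1 -1]
  L: [ 0  3  1]
Row reduction gives pivot columns ω,Q; rank = 2
Repeat: ω,Q; free: c
RREF:
  r0: [   1    0  2/3]
  r1: [   0    1  1/3]
Fix exponent of c at 1; solve each RREF row for its pivot's exponent:
  r0: exp(ω) + (2/3)·1 = 0 ⇒ exp(ω) = -2/3
  r1: exp(Q) + (1/3)·1 = 0 ⇒ exp(Q) = -1/3
Π_1 = ω^(-2/3) · Q^(-1/3) · c

["-2/3", "-1/3", "1"]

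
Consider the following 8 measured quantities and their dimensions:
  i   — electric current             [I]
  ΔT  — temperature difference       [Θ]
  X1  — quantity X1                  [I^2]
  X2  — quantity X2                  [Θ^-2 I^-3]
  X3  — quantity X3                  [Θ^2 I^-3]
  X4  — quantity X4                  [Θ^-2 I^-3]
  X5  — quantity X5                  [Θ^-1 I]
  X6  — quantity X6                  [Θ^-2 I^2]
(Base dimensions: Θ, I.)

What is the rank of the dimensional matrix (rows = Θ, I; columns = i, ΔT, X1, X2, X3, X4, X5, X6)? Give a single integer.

Write exponents as rows Θ,I / cols i,ΔT,X1,X2,X3,X4,X5,X6:
  Θ: [ 0  1  0 -2  2 -2 -1 -2]
  I: [ 1  0  2 -3 -3 -3  1  2]
RREF → pivots at {i,ΔT} ⇒ r = 2

2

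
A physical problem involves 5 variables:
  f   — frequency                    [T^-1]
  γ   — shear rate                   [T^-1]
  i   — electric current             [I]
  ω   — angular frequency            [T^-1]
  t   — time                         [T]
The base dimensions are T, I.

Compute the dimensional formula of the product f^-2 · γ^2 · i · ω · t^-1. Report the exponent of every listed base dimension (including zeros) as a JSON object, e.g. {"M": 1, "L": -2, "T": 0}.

Dimensional matrix (T×I by f×γ×i×ω×t):
  T: [-1 -1  0 -1  1]
  I: [ 0  0  1  0  0]
  [T]: (-2)·-1+(2)·-1+(1)·0+(1)·-1+(-1)·1 = -2
  [I]: (-2)·0+(2)·0+(1)·1+(1)·0+(-1)·0 = 1
⇒ T^-2 I

{"T": -2, "I": 1}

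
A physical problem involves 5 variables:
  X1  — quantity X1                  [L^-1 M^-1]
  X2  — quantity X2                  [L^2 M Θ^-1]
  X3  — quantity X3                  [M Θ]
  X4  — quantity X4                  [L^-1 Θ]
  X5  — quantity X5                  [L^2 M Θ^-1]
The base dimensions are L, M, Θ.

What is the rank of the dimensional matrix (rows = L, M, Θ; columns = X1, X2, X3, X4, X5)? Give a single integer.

2

Dimensional matrix (L×M×Θ by X1×X2×X3×X4×X5):
  L: [-1  2  0 -1  2]
  M: [-1  1  1  0  1]
  Θ: [ 0 -1  1  1 -1]
RREF → pivots at {X1,X2} ⇒ r = 2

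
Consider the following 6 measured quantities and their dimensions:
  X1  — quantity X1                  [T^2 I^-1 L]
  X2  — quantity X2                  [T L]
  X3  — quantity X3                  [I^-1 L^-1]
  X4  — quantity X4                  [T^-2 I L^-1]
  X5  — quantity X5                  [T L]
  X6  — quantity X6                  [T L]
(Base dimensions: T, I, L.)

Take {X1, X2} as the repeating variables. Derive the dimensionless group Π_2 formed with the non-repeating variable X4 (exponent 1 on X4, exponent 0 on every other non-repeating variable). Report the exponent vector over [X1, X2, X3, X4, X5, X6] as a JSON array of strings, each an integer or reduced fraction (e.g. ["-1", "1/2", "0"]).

["1", "0", "0", "1", "0", "0"]

Dimensional matrix (T×I×L by X1×X2×X3×X4×X5×X6):
  T: [ 2  1  0 -2  1  1]
  I: [-1  0 -1  1  0  0]
  L: [ 1  1 -1 -1  1  1]
Echelon form has 2 nonzero rows (pivots: X1,X2)
Pivot set = {X1,X2}, free = {X3,X4,X5,X6}
RREF:
  r0: [   1    0    1   -1    0    0]
  r1: [   0    1   -2    0    1    1]
  r2: [   0    0    0    0    0    0]
Fix exponent of X4 at 1, X3 at 0, X5 at 0, X6 at 0; solve each RREF row for its pivot's exponent:
  r0: exp(X1) + (-1)·1 = 0 ⇒ exp(X1) = 1
  r1: exp(X2) + (0)·1 = 0 ⇒ exp(X2) = 0
Π_2 = X1 · X4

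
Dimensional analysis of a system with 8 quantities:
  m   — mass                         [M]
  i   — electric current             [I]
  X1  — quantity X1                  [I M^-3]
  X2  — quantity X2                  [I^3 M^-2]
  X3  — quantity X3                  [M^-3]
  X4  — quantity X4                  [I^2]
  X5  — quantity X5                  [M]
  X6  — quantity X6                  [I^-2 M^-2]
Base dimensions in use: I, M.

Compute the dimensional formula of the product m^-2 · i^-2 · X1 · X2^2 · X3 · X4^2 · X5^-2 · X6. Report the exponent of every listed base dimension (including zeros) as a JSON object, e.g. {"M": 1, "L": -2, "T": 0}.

Write exponents as rows I,M / cols m,i,X1,X2,X3,X4,X5,X6:
  I: [ 0  1  1  3  0  2  0 -2]
  M: [ 1  0 -3 -2 -3  0  1 -2]
  [I]: (-2)·0+(-2)·1+(1)·1+(2)·3+(1)·0+(2)·2+(-2)·0+(1)·-2 = 7
  [M]: (-2)·1+(-2)·0+(1)·-3+(2)·-2+(1)·-3+(2)·0+(-2)·1+(1)·-2 = -16
⇒ I^7 M^-16

{"I": 7, "M": -16}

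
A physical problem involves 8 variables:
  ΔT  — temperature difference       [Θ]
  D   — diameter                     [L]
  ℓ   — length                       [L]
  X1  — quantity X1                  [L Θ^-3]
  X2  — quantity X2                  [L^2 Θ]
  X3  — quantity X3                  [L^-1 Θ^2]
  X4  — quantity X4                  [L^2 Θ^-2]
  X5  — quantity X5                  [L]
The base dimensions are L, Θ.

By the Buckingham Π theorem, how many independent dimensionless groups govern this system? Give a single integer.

6

Dimensional matrix (L×Θ by ΔT×D×ℓ×X1×X2×X3×X4×X5):
  L: [ 0  1  1  1  2 -1  2  1]
  Θ: [ 1  0  0 -3  1  2 -2  0]
RREF → pivots at {ΔT,D} ⇒ r = 2
8 vars − rank 2 = 6 Π groups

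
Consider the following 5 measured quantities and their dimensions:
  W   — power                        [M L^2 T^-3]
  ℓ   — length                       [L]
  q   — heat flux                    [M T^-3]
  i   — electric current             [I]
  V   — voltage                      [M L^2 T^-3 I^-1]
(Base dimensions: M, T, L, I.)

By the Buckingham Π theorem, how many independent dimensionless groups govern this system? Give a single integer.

2

Dimensional matrix (M×T×L×I by W×ℓ×q×i×V):
  M: [ 1  0  1  0  1]
  T: [-3  0 -3  0 -3]
  L: [ 2  1  0  0  2]
  I: [ 0  0  0  1 -1]
Row reduction gives pivot columns W,ℓ,i; rank = 3
n=5, r=3 ⇒ 2 dimensionless groups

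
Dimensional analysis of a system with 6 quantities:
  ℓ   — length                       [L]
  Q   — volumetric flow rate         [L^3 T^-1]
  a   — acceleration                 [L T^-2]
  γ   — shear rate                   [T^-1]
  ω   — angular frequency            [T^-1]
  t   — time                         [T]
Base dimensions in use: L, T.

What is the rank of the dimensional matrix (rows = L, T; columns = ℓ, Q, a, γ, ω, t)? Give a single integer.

2

Write exponents as rows L,T / cols ℓ,Q,a,γ,ω,t:
  L: [ 1  3  1  0  0  0]
  T: [ 0 -1 -2 -1 -1  1]
RREF → pivots at {ℓ,Q} ⇒ r = 2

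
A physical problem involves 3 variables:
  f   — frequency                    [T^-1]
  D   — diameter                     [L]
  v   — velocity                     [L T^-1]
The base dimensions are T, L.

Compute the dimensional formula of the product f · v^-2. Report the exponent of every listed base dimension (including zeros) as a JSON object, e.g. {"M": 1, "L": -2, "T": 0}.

{"T": 1, "L": -2}

Write exponents as rows T,L / cols f,D,v:
  T: [-1  0 -1]
  L: [ 0  1  1]
  [T]: (1)·-1+(-2)·-1 = 1
  [L]: (1)·0+(-2)·1 = -2
⇒ T L^-2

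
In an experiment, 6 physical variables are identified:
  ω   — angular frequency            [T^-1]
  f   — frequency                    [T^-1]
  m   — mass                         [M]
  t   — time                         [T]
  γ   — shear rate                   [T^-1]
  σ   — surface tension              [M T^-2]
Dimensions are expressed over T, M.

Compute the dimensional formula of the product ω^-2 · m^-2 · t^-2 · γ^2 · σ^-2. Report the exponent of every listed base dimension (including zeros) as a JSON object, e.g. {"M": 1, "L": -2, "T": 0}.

Write exponents as rows T,M / cols ω,f,m,t,γ,σ:
  T: [-1 -1  0  1 -1 -2]
  M: [ 0  0  1  0  0  1]
  [T]: (-2)·-1+(-2)·0+(-2)·1+(2)·-1+(-2)·-2 = 2
  [M]: (-2)·0+(-2)·1+(-2)·0+(2)·0+(-2)·1 = -4
⇒ T^2 M^-4

{"T": 2, "M": -4}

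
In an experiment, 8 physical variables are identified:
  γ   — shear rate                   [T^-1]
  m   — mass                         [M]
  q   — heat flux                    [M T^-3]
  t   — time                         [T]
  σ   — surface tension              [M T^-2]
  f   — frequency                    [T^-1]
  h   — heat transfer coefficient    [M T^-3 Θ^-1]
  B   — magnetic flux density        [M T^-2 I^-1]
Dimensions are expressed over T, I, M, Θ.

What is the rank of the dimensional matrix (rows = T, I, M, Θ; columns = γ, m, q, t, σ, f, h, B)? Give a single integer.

4

Dimensional matrix (T×I×M×Θ by γ×m×q×t×σ×f×h×B):
  T: [-1  0 -3  1 -2 -1 -3 -2]
  I: [ 0  0  0  0  0  0  0 -1]
  M: [ 0  1  1  0  1  0  1  1]
  Θ: [ 0  0  0  0  0  0 -1  0]
Echelon form has 4 nonzero rows (pivots: γ,m,h,B)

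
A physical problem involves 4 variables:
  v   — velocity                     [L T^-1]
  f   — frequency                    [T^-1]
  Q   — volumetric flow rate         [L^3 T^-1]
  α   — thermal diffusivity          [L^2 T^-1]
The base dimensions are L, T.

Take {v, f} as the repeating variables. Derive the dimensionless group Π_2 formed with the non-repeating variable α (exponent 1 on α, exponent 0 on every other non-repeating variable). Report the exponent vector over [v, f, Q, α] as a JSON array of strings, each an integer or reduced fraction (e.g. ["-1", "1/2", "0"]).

Exponent matrix [L,T] × [v,f,Q,α]:
  L: [ 1  0  3  2]
  T: [-1 -1 -1 -1]
RREF → pivots at {v,f} ⇒ r = 2
Pivot set = {v,f}, free = {Q,α}
RREF:
  r0: [   1    0    3    2]
  r1: [   0    1   -2   -1]
Fix exponent of α at 1, Q at 0; solve each RREF row for its pivot's exponent:
  r0: exp(v) + (2)·1 = 0 ⇒ exp(v) = -2
  r1: exp(f) + (-1)·1 = 0 ⇒ exp(f) = 1
Π_2 = v^-2 · f · α

["-2", "1", "0", "1"]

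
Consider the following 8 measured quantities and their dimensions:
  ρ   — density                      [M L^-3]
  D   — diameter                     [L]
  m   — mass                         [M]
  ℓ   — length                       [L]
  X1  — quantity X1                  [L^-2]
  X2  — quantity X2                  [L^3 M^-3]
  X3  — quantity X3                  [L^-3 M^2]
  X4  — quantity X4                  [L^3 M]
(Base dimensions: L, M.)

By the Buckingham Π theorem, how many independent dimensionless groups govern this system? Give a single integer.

Dimensional matrix (L×M by ρ×D×m×ℓ×X1×X2×X3×X4):
  L: [-3  1  0  1 -2  3 -3  3]
  M: [ 1  0  1  0  0 -3  2  1]
RREF → pivots at {ρ,D} ⇒ r = 2
n=8, r=2 ⇒ 6 dimensionless groups

6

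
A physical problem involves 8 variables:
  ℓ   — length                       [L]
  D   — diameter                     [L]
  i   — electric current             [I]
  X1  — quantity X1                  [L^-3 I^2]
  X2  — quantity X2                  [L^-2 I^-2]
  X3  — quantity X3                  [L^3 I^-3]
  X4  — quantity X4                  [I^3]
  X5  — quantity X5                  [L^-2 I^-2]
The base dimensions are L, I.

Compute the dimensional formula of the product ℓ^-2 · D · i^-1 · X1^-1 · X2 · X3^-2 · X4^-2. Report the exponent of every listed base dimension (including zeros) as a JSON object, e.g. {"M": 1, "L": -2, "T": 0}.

Exponent matrix [L,I] × [ℓ,D,i,X1,X2,X3,X4,X5]:
  L: [ 1  1  0 -3 -2  3  0 -2]
  I: [ 0  0  1  2 -2 -3  3 -2]
  [L]: (-2)·1+(1)·1+(-1)·0+(-1)·-3+(1)·-2+(-2)·3+(-2)·0 = -6
  [I]: (-2)·0+(1)·0+(-1)·1+(-1)·2+(1)·-2+(-2)·-3+(-2)·3 = -5
⇒ L^-6 I^-5

{"L": -6, "I": -5}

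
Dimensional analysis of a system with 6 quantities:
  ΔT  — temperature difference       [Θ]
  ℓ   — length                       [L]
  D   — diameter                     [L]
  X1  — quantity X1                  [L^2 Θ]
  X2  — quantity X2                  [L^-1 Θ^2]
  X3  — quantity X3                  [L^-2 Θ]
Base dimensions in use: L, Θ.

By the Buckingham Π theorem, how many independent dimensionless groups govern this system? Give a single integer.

4

Exponent matrix [L,Θ] × [ΔT,ℓ,D,X1,X2,X3]:
  L: [ 0  1  1  2 -1 -2]
  Θ: [ 1  0  0  1  2  1]
RREF → pivots at {ΔT,ℓ} ⇒ r = 2
6 vars − rank 2 = 4 Π groups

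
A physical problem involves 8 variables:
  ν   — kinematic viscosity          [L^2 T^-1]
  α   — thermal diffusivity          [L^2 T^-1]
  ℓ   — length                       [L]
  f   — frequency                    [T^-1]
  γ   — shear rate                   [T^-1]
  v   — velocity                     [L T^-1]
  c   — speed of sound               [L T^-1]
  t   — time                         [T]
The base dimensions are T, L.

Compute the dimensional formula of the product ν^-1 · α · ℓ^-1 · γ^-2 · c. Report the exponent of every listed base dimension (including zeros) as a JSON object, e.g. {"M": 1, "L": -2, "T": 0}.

{"T": 1, "L": 0}

Exponent matrix [T,L] × [ν,α,ℓ,f,γ,v,c,t]:
  T: [-1 -1  0 -1 -1 -1 -1  1]
  L: [ 2  2  1  0  0  1  1  0]
  [T]: (-1)·-1+(1)·-1+(-1)·0+(-2)·-1+(1)·-1 = 1
  [L]: (-1)·2+(1)·2+(-1)·1+(-2)·0+(1)·1 = 0
⇒ T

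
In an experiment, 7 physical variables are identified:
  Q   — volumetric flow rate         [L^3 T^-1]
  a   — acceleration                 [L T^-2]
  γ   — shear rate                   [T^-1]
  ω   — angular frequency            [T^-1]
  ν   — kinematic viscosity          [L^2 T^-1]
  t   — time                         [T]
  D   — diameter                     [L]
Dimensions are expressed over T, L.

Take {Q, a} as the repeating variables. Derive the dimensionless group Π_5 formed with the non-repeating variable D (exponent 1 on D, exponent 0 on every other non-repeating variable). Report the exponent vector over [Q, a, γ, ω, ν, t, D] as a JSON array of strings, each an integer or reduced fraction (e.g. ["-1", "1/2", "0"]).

["-2/5", "1/5", "0", "0", "0", "0", "1"]

Exponent matrix [T,L] × [Q,a,γ,ω,ν,t,D]:
  T: [-1 -2 -1 -1 -1  1  0]
  L: [ 3  1  0  0  2  0  1]
RREF → pivots at {Q,a} ⇒ r = 2
Repeat: Q,a; free: γ,ω,ν,t,D
RREF:
  r0: [   1    0 -1/5 -1/5  3/5  1/5  2/5]
  r1: [   0    1  3/5  3/5  1/5 -3/5 -1/5]
Fix exponent of D at 1, γ at 0, ω at 0, ν at 0, t at 0; solve each RREF row for its pivot's exponent:
  r0: exp(Q) + (2/5)·1 = 0 ⇒ exp(Q) = -2/5
  r1: exp(a) + (-1/5)·1 = 0 ⇒ exp(a) = 1/5
Π_5 = Q^(-2/5) · a^(1/5) · D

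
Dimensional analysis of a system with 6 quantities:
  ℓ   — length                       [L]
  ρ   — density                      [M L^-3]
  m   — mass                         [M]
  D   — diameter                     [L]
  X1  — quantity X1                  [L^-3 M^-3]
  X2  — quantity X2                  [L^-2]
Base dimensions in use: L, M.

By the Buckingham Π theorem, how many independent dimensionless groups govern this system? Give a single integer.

4

Exponent matrix [L,M] × [ℓ,ρ,m,D,X1,X2]:
  L: [ 1 -3  0  1 -3 -2]
  M: [ 0  1  1  0 -3  0]
Row reduction gives pivot columns ℓ,ρ; rank = 2
6 vars − rank 2 = 4 Π groups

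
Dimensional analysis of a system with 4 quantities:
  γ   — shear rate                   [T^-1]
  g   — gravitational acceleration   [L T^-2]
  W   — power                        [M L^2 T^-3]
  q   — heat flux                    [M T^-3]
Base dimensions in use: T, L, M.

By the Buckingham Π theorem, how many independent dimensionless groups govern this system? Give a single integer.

1

Write exponents as rows T,L,M / cols γ,g,W,q:
  T: [-1 -2 -3 -3]
  L: [ 0  1  2  0]
  M: [ 0  0  1  1]
Echelon form has 3 nonzero rows (pivots: γ,g,W)
4 vars − rank 3 = 1 Π group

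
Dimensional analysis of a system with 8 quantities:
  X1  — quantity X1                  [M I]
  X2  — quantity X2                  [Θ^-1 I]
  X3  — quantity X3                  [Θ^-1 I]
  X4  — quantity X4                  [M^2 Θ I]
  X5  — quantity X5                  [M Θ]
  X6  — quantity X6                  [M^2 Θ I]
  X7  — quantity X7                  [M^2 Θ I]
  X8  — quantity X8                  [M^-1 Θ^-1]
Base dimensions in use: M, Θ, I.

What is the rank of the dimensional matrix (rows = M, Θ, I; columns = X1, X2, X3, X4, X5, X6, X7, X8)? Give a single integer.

Exponent matrix [M,Θ,I] × [X1,X2,X3,X4,X5,X6,X7,X8]:
  M: [ 1  0  0  2  1  2  2 -1]
  Θ: [ 0 -1 -1  1  1  1  1 -1]
  I: [ 1  1  1  1  0  1  1  0]
RREF → pivots at {X1,X2} ⇒ r = 2

2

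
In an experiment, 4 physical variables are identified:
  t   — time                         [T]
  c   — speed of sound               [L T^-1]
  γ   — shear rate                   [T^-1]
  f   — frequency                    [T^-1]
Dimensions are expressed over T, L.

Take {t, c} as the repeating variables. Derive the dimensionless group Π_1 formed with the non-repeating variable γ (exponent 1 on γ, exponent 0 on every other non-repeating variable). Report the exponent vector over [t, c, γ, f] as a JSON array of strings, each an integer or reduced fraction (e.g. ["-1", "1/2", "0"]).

["1", "0", "1", "0"]

Exponent matrix [T,L] × [t,c,γ,f]:
  T: [ 1 -1 -1 -1]
  L: [ 0  1  0  0]
Echelon form has 2 nonzero rows (pivots: t,c)
Pivot set = {t,c}, free = {γ,f}
RREF:
  r0: [   1    0   -1   -1]
  r1: [   0    1    0    0]
Fix exponent of γ at 1, f at 0; solve each RREF row for its pivot's exponent:
  r0: exp(t) + (-1)·1 = 0 ⇒ exp(t) = 1
  r1: exp(c) + (0)·1 = 0 ⇒ exp(c) = 0
Π_1 = t · γ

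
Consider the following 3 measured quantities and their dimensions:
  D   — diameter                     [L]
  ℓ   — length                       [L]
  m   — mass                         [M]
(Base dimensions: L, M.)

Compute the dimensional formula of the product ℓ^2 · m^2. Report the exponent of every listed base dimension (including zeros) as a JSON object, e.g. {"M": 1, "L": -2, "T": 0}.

{"L": 2, "M": 2}

Write exponents as rows L,M / cols D,ℓ,m:
  L: [ 1  1  0]
  M: [ 0  0  1]
  [L]: (2)·1+(2)·0 = 2
  [M]: (2)·0+(2)·1 = 2
⇒ L^2 M^2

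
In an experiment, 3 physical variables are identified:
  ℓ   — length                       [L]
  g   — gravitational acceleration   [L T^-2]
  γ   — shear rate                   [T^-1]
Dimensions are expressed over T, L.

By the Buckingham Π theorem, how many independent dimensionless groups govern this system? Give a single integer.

Exponent matrix [T,L] × [ℓ,g,γ]:
  T: [ 0 -2 -1]
  L: [ 1  1  0]
Row reduction gives pivot columns ℓ,g; rank = 2
Π count = n − r = 3 − 2 = 1

1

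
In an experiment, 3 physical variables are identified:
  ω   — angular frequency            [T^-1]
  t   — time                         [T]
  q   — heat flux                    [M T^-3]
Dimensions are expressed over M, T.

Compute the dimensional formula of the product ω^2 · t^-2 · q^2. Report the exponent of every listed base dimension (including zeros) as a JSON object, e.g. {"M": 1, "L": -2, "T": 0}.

{"M": 2, "T": -10}

Exponent matrix [M,T] × [ω,t,q]:
  M: [ 0  0  1]
  T: [-1  1 -3]
  [M]: (2)·0+(-2)·0+(2)·1 = 2
  [T]: (2)·-1+(-2)·1+(2)·-3 = -10
⇒ M^2 T^-10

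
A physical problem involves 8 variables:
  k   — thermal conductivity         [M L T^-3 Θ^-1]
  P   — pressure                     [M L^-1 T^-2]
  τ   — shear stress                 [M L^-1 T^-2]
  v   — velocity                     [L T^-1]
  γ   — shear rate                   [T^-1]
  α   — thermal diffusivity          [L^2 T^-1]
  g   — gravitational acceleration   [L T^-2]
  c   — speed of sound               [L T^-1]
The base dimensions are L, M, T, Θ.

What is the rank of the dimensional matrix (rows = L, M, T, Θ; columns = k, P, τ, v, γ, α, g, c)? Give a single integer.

Write exponents as rows L,M,T,Θ / cols k,P,τ,v,γ,α,g,c:
  L: [ 1 -1 -1  1  0  2  1  1]
  M: [ 1  1  1  0  0  0  0  0]
  T: [-3 -2 -2 -1 -1 -1 -2 -1]
  Θ: [-1  0  0  0  0  0  0  0]
Row reduction gives pivot columns k,P,v,γ; rank = 4

4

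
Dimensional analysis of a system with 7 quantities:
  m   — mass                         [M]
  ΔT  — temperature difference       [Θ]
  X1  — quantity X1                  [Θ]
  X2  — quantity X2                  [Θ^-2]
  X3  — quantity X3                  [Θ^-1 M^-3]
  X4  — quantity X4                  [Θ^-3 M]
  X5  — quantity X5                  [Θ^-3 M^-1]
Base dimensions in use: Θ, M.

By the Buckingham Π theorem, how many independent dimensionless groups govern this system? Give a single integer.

5

Exponent matrix [Θ,M] × [m,ΔT,X1,X2,X3,X4,X5]:
  Θ: [ 0  1  1 -2 -1 -3 -3]
  M: [ 1  0  0  0 -3  1 -1]
Echelon form has 2 nonzero rows (pivots: m,ΔT)
n=7, r=2 ⇒ 5 dimensionless groups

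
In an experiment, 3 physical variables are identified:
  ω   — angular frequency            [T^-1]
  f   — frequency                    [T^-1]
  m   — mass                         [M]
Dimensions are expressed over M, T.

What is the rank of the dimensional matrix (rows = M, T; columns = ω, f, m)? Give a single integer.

Write exponents as rows M,T / cols ω,f,m:
  M: [ 0  0  1]
  T: [-1 -1  0]
Echelon form has 2 nonzero rows (pivots: ω,m)

2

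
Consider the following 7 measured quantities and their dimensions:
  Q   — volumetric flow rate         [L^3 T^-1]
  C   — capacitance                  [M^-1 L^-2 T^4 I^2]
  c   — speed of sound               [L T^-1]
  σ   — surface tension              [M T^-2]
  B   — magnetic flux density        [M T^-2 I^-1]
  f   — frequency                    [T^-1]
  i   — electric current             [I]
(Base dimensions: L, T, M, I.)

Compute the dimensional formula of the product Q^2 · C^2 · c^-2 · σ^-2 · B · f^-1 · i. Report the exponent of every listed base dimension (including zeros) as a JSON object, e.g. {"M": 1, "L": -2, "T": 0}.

Dimensional matrix (L×T×M×I by Q×C×c×σ×B×f×i):
  L: [ 3 -2  1  0  0  0  0]
  T: [-1  4 -1 -2 -2 -1  0]
  M: [ 0 -1  0  1  1  0  0]
  I: [ 0  2  0  0 -1  0  1]
  [L]: (2)·3+(2)·-2+(-2)·1+(-2)·0+(1)·0+(-1)·0+(1)·0 = 0
  [T]: (2)·-1+(2)·4+(-2)·-1+(-2)·-2+(1)·-2+(-1)·-1+(1)·0 = 11
  [M]: (2)·0+(2)·-1+(-2)·0+(-2)·1+(1)·1+(-1)·0+(1)·0 = -3
  [I]: (2)·0+(2)·2+(-2)·0+(-2)·0+(1)·-1+(-1)·0+(1)·1 = 4
⇒ T^11 M^-3 I^4

{"L": 0, "T": 11, "M": -3, "I": 4}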